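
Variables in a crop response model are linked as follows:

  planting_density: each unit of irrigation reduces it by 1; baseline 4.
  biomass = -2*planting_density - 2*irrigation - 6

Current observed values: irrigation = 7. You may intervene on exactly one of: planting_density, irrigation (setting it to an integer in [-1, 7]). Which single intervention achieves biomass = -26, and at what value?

Intervening on planting_density: with other inputs at their observed values, biomass = -2*planting_density - 20. Solving for -26 gives planting_density = 3, within [-1, 7].
Intervening on irrigation: the paths from irrigation to biomass cancel (net effect zero), leaving biomass = -14; -26 is unreachable this way.

set planting_density = 3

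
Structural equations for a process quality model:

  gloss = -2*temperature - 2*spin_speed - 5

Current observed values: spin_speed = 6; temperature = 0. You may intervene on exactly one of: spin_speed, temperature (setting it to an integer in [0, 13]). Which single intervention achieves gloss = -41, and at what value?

set temperature = 12

Intervening on spin_speed: gloss = -2*spin_speed - 5. Reaching -41 requires spin_speed = 18, outside [0, 13].
Intervening on temperature: with other inputs at their observed values, gloss = -2*temperature - 17. Solving for -41 gives temperature = 12, within [0, 13].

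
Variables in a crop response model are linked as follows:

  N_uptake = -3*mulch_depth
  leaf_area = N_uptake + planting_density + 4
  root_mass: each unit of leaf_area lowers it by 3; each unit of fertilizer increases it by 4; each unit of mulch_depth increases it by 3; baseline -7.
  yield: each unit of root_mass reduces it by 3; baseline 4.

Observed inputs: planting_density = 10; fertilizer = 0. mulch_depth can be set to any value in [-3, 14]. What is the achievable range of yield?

-353 to 259

Substituting into the leaf_area equation gives leaf_area = -3*mulch_depth + 14.
root_mass becomes 12*mulch_depth - 49.
Substituting into the yield equation gives yield = -36*mulch_depth + 151.
Linear in mulch_depth, so extremes are at the endpoints: mulch_depth = -3 gives yield = 259; mulch_depth = 14 gives yield = -353.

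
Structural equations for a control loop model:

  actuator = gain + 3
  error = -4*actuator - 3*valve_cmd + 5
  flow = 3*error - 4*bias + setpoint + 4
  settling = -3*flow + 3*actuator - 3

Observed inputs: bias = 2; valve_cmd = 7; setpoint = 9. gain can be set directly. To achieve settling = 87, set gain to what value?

Substituting into the error equation gives error = -4*gain - 28.
Substituting into the flow equation gives flow = -12*gain - 79.
This gives settling = 39*gain + 243.
Solve 39*gain + 243 = 87: gain = (87 - 243) / 39 = -4.

gain = -4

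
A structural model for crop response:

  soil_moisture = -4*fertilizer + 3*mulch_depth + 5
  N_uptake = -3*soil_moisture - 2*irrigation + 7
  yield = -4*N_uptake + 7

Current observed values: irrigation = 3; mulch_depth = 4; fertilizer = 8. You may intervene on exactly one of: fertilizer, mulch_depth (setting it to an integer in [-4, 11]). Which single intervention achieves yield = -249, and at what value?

set mulch_depth = 2

Intervening on fertilizer: yield = -48*fertilizer + 207. Reaching -249 requires fertilizer = 19/2, not an integer.
Intervening on mulch_depth: with other inputs at their observed values, yield = 36*mulch_depth - 321. Solving for -249 gives mulch_depth = 2, within [-4, 11].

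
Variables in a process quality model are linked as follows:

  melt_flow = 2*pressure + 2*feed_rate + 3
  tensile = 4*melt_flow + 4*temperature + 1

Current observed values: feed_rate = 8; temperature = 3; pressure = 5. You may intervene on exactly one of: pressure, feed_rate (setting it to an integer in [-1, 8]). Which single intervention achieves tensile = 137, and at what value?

Intervening on pressure: with other inputs at their observed values, tensile = 8*pressure + 89. Solving for 137 gives pressure = 6, within [-1, 8].
Intervening on feed_rate: tensile = 8*feed_rate + 65. Reaching 137 requires feed_rate = 9, outside [-1, 8].

set pressure = 6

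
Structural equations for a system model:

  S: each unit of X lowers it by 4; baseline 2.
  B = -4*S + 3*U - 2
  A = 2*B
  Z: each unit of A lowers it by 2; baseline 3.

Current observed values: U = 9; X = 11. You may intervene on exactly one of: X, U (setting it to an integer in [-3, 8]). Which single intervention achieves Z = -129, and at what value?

set X = 1

Intervening on X: with other inputs at their observed values, Z = -64*X - 65. Solving for -129 gives X = 1, within [-3, 8].
Intervening on U: Z = -12*U - 661. Reaching -129 requires U = -133/3, not an integer.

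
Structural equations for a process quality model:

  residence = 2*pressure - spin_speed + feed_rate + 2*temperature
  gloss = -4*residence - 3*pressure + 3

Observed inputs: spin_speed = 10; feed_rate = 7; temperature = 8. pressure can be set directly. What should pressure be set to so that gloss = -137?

pressure = 8

Substituting into the residence equation gives residence = 2*pressure + 13.
So gloss = -11*pressure - 49.
Solve -11*pressure - 49 = -137: pressure = (-137 + 49) / -11 = 8.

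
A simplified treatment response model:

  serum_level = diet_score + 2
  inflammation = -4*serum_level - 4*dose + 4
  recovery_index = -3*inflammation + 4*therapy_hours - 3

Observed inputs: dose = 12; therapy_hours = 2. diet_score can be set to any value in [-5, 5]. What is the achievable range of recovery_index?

Substituting into the inflammation equation gives inflammation = -4*diet_score - 52.
So recovery_index = 12*diet_score + 161.
Linear in diet_score, so extremes are at the endpoints: diet_score = -5 gives recovery_index = 101; diet_score = 5 gives recovery_index = 221.

101 to 221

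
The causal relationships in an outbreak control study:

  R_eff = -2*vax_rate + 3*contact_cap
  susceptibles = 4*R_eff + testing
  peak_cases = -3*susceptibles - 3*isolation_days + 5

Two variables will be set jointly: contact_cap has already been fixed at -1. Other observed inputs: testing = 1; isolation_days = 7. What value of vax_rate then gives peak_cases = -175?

vax_rate = -8

With contact_cap held at -1:
Substituting into the R_eff equation gives R_eff = -2*vax_rate - 3.
Substituting into the susceptibles equation gives susceptibles = -8*vax_rate - 11.
This gives peak_cases = 24*vax_rate + 17.
Solve 24*vax_rate + 17 = -175: vax_rate = (-175 - 17) / 24 = -8.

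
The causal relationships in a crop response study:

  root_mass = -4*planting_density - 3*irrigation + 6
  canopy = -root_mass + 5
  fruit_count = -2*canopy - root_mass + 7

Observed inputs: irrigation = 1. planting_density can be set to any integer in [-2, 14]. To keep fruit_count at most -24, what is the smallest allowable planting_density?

planting_density = 6

Substituting into the root_mass equation gives root_mass = -4*planting_density + 3.
Substituting into the canopy equation gives canopy = 4*planting_density + 2.
Substituting into the fruit_count equation gives fruit_count = -4*planting_density.
Require -4*planting_density ≤ -24, so planting_density ≥ 6.
The smallest integer in [-2, 14] satisfying this is 6.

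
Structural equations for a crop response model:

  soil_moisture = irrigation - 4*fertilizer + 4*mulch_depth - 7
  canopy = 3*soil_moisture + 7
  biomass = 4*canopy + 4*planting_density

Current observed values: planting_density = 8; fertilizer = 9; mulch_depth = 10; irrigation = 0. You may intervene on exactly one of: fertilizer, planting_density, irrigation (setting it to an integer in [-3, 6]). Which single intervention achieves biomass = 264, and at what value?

set fertilizer = 4

Intervening on fertilizer: with other inputs at their observed values, biomass = -48*fertilizer + 456. Solving for 264 gives fertilizer = 4, within [-3, 6].
Intervening on planting_density: biomass = 4*planting_density - 8. Reaching 264 requires planting_density = 68, outside [-3, 6].
Intervening on irrigation: biomass = 12*irrigation + 24. Reaching 264 requires irrigation = 20, outside [-3, 6].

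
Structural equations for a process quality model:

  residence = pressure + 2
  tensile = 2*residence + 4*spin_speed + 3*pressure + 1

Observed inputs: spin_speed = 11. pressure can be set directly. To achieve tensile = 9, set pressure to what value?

pressure = -8

Substituting into the tensile equation gives tensile = 5*pressure + 49.
Solve 5*pressure + 49 = 9: pressure = (9 - 49) / 5 = -8.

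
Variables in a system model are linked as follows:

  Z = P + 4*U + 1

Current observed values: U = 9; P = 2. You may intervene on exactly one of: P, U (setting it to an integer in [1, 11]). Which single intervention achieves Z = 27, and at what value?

Intervening on P: Z = P + 37. Reaching 27 requires P = -10, outside [1, 11].
Intervening on U: with other inputs at their observed values, Z = 4*U + 3. Solving for 27 gives U = 6, within [1, 11].

set U = 6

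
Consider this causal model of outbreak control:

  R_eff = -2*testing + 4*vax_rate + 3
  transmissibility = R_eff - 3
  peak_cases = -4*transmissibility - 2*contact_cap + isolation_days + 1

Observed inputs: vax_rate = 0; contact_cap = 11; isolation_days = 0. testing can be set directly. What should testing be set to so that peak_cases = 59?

Substituting into the R_eff equation gives R_eff = -2*testing + 3.
Substituting into the transmissibility equation gives transmissibility = -2*testing.
Substituting into the peak_cases equation gives peak_cases = 8*testing - 21.
Solve 8*testing - 21 = 59: testing = (59 + 21) / 8 = 10.

testing = 10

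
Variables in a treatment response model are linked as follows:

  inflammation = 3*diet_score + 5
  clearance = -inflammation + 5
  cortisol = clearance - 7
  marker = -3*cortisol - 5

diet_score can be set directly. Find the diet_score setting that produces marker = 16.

diet_score = 0

Substituting into the clearance equation gives clearance = -3*diet_score.
So cortisol = -3*diet_score - 7.
This gives marker = 9*diet_score + 16.
Solve 9*diet_score + 16 = 16: diet_score = (16 - 16) / 9 = 0.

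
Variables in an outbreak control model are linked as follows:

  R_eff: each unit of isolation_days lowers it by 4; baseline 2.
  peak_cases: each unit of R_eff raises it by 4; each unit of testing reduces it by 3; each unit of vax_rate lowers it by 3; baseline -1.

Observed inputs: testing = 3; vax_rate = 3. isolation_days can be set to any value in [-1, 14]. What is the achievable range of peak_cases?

Substituting into the peak_cases equation gives peak_cases = -16*isolation_days - 11.
Linear in isolation_days, so extremes are at the endpoints: isolation_days = -1 gives peak_cases = 5; isolation_days = 14 gives peak_cases = -235.

-235 to 5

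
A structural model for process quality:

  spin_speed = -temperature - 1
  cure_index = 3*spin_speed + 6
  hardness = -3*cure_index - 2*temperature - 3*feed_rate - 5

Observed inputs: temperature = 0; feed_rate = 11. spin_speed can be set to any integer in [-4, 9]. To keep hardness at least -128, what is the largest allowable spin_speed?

spin_speed = 8

Intervening on spin_speed fixes its value directly, overriding its dependence on temperature.
Substituting into the hardness equation gives hardness = -9*spin_speed - 56.
Require -9*spin_speed - 56 ≥ -128, so spin_speed ≤ 8.
The largest integer in [-4, 9] satisfying this is 8.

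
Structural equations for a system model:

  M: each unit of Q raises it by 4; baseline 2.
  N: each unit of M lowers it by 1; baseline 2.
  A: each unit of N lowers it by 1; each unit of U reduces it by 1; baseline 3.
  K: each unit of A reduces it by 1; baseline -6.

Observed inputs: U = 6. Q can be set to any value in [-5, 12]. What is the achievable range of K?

Substituting into the N equation gives N = -4*Q.
Substituting into the A equation gives A = 4*Q - 3.
Substituting into the K equation gives K = -4*Q - 3.
Linear in Q, so extremes are at the endpoints: Q = -5 gives K = 17; Q = 12 gives K = -51.

-51 to 17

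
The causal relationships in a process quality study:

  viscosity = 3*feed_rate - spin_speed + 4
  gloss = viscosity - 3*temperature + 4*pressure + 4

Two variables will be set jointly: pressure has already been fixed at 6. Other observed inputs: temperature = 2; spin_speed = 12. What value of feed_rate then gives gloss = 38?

With pressure held at 6:
Substituting into the viscosity equation gives viscosity = 3*feed_rate - 8.
This gives gloss = 3*feed_rate + 14.
Solve 3*feed_rate + 14 = 38: feed_rate = (38 - 14) / 3 = 8.

feed_rate = 8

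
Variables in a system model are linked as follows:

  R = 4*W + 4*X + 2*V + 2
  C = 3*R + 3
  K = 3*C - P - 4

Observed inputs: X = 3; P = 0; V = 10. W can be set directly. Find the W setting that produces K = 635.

W = 9

Substituting into the R equation gives R = 4*W + 34.
Substituting into the C equation gives C = 12*W + 105.
K becomes 36*W + 311.
Solve 36*W + 311 = 635: W = (635 - 311) / 36 = 9.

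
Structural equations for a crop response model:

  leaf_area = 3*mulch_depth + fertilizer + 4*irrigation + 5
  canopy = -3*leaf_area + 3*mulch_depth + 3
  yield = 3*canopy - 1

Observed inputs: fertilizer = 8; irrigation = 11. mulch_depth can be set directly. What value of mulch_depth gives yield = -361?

mulch_depth = -8

Substituting into the leaf_area equation gives leaf_area = 3*mulch_depth + 57.
Substituting into the canopy equation gives canopy = -6*mulch_depth - 168.
Substituting into the yield equation gives yield = -18*mulch_depth - 505.
Solve -18*mulch_depth - 505 = -361: mulch_depth = (-361 + 505) / -18 = -8.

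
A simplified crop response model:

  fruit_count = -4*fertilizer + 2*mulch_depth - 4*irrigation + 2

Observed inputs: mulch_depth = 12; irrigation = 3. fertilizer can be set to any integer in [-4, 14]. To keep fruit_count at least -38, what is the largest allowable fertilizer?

fertilizer = 13

Substituting into the fruit_count equation gives fruit_count = -4*fertilizer + 14.
Require -4*fertilizer + 14 ≥ -38, so fertilizer ≤ 13.
The largest integer in [-4, 14] satisfying this is 13.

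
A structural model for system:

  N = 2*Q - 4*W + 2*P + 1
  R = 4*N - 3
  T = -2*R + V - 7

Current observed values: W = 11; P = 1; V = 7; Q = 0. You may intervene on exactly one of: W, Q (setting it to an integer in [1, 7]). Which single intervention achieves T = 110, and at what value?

set W = 4

Intervening on W: with other inputs at their observed values, T = 32*W - 18. Solving for 110 gives W = 4, within [1, 7].
Intervening on Q: T = -16*Q + 334. Reaching 110 requires Q = 14, outside [1, 7].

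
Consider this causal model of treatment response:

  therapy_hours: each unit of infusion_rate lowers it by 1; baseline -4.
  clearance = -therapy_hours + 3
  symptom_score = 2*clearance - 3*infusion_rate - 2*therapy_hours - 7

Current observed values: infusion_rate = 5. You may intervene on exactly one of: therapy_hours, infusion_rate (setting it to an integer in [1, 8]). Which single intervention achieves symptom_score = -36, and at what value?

Intervening on therapy_hours: with other inputs at their observed values, symptom_score = -4*therapy_hours - 16. Solving for -36 gives therapy_hours = 5, within [1, 8].
Intervening on infusion_rate: symptom_score = infusion_rate + 15. Reaching -36 requires infusion_rate = -51, outside [1, 8].

set therapy_hours = 5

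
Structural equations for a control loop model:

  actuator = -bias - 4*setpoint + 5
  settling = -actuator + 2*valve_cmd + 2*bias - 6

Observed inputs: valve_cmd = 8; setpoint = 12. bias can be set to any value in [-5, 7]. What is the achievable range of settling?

Substituting into the actuator equation gives actuator = -bias - 43.
Substituting into the settling equation gives settling = 3*bias + 53.
Linear in bias, so extremes are at the endpoints: bias = -5 gives settling = 38; bias = 7 gives settling = 74.

38 to 74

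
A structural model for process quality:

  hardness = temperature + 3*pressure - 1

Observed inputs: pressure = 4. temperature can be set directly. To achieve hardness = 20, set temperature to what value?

Substituting into the hardness equation gives hardness = temperature + 11.
Solve temperature + 11 = 20: temperature = (20 - 11) / 1 = 9.

temperature = 9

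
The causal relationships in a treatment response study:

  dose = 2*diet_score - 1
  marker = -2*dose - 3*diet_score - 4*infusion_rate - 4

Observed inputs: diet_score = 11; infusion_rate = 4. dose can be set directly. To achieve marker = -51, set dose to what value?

dose = -1

Intervening on dose fixes its value directly, overriding its dependence on diet_score.
Substituting into the marker equation gives marker = -2*dose - 53.
Solve -2*dose - 53 = -51: dose = (-51 + 53) / -2 = -1.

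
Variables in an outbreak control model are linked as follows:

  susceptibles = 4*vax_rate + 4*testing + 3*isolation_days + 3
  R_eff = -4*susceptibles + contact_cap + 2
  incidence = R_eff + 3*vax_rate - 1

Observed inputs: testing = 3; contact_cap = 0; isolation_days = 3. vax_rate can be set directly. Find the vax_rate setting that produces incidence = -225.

Substituting into the susceptibles equation gives susceptibles = 4*vax_rate + 24.
Substituting into the R_eff equation gives R_eff = -16*vax_rate - 94.
incidence becomes -13*vax_rate - 95.
Solve -13*vax_rate - 95 = -225: vax_rate = (-225 + 95) / -13 = 10.

vax_rate = 10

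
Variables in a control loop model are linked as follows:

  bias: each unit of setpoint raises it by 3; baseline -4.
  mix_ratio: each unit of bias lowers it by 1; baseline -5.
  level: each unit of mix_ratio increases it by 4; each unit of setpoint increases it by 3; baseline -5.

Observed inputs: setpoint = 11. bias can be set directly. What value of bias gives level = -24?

Intervening on bias fixes its value directly, overriding its dependence on setpoint.
Substituting into the level equation gives level = -4*bias + 8.
Solve -4*bias + 8 = -24: bias = (-24 - 8) / -4 = 8.

bias = 8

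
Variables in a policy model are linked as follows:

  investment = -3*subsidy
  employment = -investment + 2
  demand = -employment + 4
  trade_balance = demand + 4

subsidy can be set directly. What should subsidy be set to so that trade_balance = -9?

Substituting into the employment equation gives employment = 3*subsidy + 2.
This gives demand = -3*subsidy + 2.
This gives trade_balance = -3*subsidy + 6.
Solve -3*subsidy + 6 = -9: subsidy = (-9 - 6) / -3 = 5.

subsidy = 5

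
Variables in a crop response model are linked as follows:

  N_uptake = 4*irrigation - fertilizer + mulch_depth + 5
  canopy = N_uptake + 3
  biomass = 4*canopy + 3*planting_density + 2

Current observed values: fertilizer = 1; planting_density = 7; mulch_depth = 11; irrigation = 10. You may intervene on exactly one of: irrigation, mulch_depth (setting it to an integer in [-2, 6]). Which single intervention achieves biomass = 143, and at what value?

set irrigation = 3

Intervening on irrigation: with other inputs at their observed values, biomass = 16*irrigation + 95. Solving for 143 gives irrigation = 3, within [-2, 6].
Intervening on mulch_depth: biomass = 4*mulch_depth + 211. Reaching 143 requires mulch_depth = -17, outside [-2, 6].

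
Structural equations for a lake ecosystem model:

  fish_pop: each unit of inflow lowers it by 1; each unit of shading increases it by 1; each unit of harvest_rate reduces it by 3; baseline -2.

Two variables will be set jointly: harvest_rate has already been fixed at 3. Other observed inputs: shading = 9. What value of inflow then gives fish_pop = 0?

inflow = -2

With harvest_rate held at 3:
Substituting into the fish_pop equation gives fish_pop = -inflow - 2.
Solve -inflow - 2 = 0: inflow = (0 + 2) / -1 = -2.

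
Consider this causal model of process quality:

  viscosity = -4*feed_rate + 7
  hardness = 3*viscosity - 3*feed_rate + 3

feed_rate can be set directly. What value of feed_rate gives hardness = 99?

Substituting into the hardness equation gives hardness = -15*feed_rate + 24.
Solve -15*feed_rate + 24 = 99: feed_rate = (99 - 24) / -15 = -5.

feed_rate = -5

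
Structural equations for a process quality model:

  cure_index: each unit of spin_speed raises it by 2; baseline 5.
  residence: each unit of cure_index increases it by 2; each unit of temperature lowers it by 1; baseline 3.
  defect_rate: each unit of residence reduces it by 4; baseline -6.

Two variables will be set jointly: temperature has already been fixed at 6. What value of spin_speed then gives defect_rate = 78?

With temperature held at 6:
Substituting into the residence equation gives residence = 4*spin_speed + 7.
Substituting into the defect_rate equation gives defect_rate = -16*spin_speed - 34.
Solve -16*spin_speed - 34 = 78: spin_speed = (78 + 34) / -16 = -7.

spin_speed = -7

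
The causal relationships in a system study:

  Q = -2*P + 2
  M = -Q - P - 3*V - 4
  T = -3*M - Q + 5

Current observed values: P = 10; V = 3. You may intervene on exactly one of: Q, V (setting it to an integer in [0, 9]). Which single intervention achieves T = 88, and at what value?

set Q = 7

Intervening on Q: with other inputs at their observed values, T = 2*Q + 74. Solving for 88 gives Q = 7, within [0, 9].
Intervening on V: T = 9*V + 11. Reaching 88 requires V = 77/9, not an integer.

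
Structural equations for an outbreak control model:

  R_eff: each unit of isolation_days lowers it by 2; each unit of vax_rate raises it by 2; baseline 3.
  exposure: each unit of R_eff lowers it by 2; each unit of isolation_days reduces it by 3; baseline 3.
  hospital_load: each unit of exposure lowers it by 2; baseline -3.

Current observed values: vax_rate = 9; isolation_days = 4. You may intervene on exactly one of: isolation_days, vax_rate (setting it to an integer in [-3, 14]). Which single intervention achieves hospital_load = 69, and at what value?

set isolation_days = 3

Intervening on isolation_days: with other inputs at their observed values, hospital_load = -2*isolation_days + 75. Solving for 69 gives isolation_days = 3, within [-3, 14].
Intervening on vax_rate: hospital_load = 8*vax_rate - 5. Reaching 69 requires vax_rate = 37/4, not an integer.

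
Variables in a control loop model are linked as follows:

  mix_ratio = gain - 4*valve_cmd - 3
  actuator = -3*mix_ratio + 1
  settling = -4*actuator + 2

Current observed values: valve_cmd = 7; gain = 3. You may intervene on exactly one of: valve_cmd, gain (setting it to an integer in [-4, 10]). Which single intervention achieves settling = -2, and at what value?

set valve_cmd = 0

Intervening on valve_cmd: with other inputs at their observed values, settling = -48*valve_cmd - 2. Solving for -2 gives valve_cmd = 0, within [-4, 10].
Intervening on gain: settling = 12*gain - 374. Reaching -2 requires gain = 31, outside [-4, 10].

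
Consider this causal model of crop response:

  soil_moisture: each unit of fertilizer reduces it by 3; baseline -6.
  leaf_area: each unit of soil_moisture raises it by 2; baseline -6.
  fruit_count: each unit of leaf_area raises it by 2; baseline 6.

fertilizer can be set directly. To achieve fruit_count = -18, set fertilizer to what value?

Substituting into the leaf_area equation gives leaf_area = -6*fertilizer - 18.
Substituting into the fruit_count equation gives fruit_count = -12*fertilizer - 30.
Solve -12*fertilizer - 30 = -18: fertilizer = (-18 + 30) / -12 = -1.

fertilizer = -1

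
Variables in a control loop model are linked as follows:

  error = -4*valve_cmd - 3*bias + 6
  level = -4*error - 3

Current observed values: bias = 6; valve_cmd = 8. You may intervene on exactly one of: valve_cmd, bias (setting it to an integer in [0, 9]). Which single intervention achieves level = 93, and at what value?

set valve_cmd = 3

Intervening on valve_cmd: with other inputs at their observed values, level = 16*valve_cmd + 45. Solving for 93 gives valve_cmd = 3, within [0, 9].
Intervening on bias: level = 12*bias + 101. Reaching 93 requires bias = -2/3, not an integer.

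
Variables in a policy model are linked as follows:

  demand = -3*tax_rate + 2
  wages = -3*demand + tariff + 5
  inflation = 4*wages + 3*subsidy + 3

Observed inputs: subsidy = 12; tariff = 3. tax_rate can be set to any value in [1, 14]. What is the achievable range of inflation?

Substituting into the wages equation gives wages = 9*tax_rate + 2.
This gives inflation = 36*tax_rate + 47.
Linear in tax_rate, so extremes are at the endpoints: tax_rate = 1 gives inflation = 83; tax_rate = 14 gives inflation = 551.

83 to 551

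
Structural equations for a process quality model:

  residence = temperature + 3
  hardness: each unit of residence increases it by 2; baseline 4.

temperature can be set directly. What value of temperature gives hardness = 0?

temperature = -5

Substituting into the hardness equation gives hardness = 2*temperature + 10.
Solve 2*temperature + 10 = 0: temperature = (0 - 10) / 2 = -5.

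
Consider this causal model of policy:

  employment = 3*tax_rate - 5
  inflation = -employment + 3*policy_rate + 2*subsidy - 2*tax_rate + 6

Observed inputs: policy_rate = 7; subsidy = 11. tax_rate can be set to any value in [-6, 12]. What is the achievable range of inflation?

-6 to 84

Substituting into the inflation equation gives inflation = -5*tax_rate + 54.
Linear in tax_rate, so extremes are at the endpoints: tax_rate = -6 gives inflation = 84; tax_rate = 12 gives inflation = -6.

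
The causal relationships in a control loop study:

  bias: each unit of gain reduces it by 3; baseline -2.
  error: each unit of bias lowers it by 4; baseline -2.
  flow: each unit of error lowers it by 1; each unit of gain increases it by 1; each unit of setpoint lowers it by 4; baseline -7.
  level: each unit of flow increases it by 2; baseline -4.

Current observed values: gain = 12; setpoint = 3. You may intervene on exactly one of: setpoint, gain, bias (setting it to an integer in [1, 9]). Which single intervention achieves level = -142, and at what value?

Intervening on setpoint: level = -8*setpoint - 294. Reaching -142 requires setpoint = -19, outside [1, 9].
Intervening on gain: with other inputs at their observed values, level = -22*gain - 54. Solving for -142 gives gain = 4, within [1, 9].
Intervening on bias: level = 8*bias - 14. Reaching -142 requires bias = -16, outside [1, 9].

set gain = 4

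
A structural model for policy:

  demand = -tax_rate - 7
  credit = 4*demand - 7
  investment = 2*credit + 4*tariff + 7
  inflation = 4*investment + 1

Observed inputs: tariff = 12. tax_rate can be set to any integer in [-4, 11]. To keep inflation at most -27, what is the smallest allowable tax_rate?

Substituting into the credit equation gives credit = -4*tax_rate - 35.
Substituting into the investment equation gives investment = -8*tax_rate - 15.
This gives inflation = -32*tax_rate - 59.
Require -32*tax_rate - 59 ≤ -27, so tax_rate ≥ -1.
The smallest integer in [-4, 11] satisfying this is -1.

tax_rate = -1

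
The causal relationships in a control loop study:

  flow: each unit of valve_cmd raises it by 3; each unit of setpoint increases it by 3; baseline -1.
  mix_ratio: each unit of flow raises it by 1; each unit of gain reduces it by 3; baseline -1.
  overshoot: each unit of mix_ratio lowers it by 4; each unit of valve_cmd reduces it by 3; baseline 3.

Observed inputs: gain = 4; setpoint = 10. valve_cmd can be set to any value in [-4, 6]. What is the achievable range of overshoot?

Substituting into the flow equation gives flow = 3*valve_cmd + 29.
Substituting into the mix_ratio equation gives mix_ratio = 3*valve_cmd + 16.
Substituting into the overshoot equation gives overshoot = -15*valve_cmd - 61.
Linear in valve_cmd, so extremes are at the endpoints: valve_cmd = -4 gives overshoot = -1; valve_cmd = 6 gives overshoot = -151.

-151 to -1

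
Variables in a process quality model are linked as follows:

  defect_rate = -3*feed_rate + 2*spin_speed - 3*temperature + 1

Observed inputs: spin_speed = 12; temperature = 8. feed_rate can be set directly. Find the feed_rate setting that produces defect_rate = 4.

feed_rate = -1

Substituting into the defect_rate equation gives defect_rate = -3*feed_rate + 1.
Solve -3*feed_rate + 1 = 4: feed_rate = (4 - 1) / -3 = -1.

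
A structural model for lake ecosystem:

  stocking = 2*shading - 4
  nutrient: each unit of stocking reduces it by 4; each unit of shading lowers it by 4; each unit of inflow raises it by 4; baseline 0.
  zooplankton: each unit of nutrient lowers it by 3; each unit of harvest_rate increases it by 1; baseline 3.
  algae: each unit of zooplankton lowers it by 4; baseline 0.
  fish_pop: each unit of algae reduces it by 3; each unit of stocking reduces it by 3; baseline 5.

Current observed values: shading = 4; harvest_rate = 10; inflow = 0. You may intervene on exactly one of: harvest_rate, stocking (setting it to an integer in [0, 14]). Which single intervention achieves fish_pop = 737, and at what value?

Intervening on harvest_rate: fish_pop = 12*harvest_rate + 1181. Reaching 737 requires harvest_rate = -37, outside [0, 14].
Intervening on stocking: with other inputs at their observed values, fish_pop = 141*stocking + 737. Solving for 737 gives stocking = 0, within [0, 14].

set stocking = 0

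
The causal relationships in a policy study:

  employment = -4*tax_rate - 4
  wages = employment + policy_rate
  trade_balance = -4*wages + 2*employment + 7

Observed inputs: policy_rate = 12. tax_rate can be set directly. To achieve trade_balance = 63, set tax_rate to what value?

Substituting into the wages equation gives wages = -4*tax_rate + 8.
Substituting into the trade_balance equation gives trade_balance = 8*tax_rate - 33.
Solve 8*tax_rate - 33 = 63: tax_rate = (63 + 33) / 8 = 12.

tax_rate = 12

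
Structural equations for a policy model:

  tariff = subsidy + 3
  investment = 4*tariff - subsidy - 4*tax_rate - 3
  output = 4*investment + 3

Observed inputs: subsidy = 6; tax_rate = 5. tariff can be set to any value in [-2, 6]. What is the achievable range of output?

Intervening on tariff fixes its value directly, overriding its dependence on subsidy.
Substituting into the investment equation gives investment = 4*tariff - 29.
Substituting into the output equation gives output = 16*tariff - 113.
Linear in tariff, so extremes are at the endpoints: tariff = -2 gives output = -145; tariff = 6 gives output = -17.

-145 to -17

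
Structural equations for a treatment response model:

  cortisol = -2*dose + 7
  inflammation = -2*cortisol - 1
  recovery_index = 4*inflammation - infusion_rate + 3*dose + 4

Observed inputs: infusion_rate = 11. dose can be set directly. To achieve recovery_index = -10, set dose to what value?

dose = 3

Substituting into the inflammation equation gives inflammation = 4*dose - 15.
Substituting into the recovery_index equation gives recovery_index = 19*dose - 67.
Solve 19*dose - 67 = -10: dose = (-10 + 67) / 19 = 3.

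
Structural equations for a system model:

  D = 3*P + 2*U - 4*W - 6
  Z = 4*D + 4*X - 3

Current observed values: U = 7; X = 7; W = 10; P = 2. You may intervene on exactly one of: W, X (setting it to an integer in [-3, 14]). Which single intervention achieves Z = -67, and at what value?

Intervening on W: Z = -16*W + 81. Reaching -67 requires W = 37/4, not an integer.
Intervening on X: with other inputs at their observed values, Z = 4*X - 107. Solving for -67 gives X = 10, within [-3, 14].

set X = 10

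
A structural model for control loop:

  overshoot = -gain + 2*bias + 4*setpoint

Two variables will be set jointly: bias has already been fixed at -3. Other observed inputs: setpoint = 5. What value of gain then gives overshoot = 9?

gain = 5

With bias held at -3:
Substituting into the overshoot equation gives overshoot = -gain + 14.
Solve -gain + 14 = 9: gain = (9 - 14) / -1 = 5.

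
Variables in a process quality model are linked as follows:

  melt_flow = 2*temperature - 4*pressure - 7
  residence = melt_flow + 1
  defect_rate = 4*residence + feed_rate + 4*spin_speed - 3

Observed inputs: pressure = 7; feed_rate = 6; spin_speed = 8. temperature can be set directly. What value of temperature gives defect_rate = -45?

Substituting into the melt_flow equation gives melt_flow = 2*temperature - 35.
Substituting into the residence equation gives residence = 2*temperature - 34.
So defect_rate = 8*temperature - 101.
Solve 8*temperature - 101 = -45: temperature = (-45 + 101) / 8 = 7.

temperature = 7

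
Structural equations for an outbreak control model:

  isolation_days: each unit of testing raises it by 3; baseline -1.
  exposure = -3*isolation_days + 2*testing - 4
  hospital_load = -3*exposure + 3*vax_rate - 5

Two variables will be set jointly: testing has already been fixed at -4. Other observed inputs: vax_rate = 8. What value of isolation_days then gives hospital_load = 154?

isolation_days = 11

With testing held at -4:
Intervening on isolation_days fixes its value directly, overriding its dependence on testing.
Substituting into the exposure equation gives exposure = -3*isolation_days - 12.
So hospital_load = 9*isolation_days + 55.
Solve 9*isolation_days + 55 = 154: isolation_days = (154 - 55) / 9 = 11.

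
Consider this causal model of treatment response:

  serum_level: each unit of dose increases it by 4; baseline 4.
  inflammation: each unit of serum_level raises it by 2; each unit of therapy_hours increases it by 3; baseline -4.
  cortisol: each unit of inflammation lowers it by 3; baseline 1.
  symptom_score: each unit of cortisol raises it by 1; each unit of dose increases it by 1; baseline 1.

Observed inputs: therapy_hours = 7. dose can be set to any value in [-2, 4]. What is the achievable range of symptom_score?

-165 to -27

Substituting into the inflammation equation gives inflammation = 8*dose + 25.
So cortisol = -24*dose - 74.
symptom_score becomes -23*dose - 73.
Linear in dose, so extremes are at the endpoints: dose = -2 gives symptom_score = -27; dose = 4 gives symptom_score = -165.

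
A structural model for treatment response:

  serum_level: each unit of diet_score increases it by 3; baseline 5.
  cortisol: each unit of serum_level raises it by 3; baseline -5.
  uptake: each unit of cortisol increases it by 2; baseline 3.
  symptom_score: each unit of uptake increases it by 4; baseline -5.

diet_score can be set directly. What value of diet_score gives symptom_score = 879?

Substituting into the cortisol equation gives cortisol = 9*diet_score + 10.
This gives uptake = 18*diet_score + 23.
symptom_score becomes 72*diet_score + 87.
Solve 72*diet_score + 87 = 879: diet_score = (879 - 87) / 72 = 11.

diet_score = 11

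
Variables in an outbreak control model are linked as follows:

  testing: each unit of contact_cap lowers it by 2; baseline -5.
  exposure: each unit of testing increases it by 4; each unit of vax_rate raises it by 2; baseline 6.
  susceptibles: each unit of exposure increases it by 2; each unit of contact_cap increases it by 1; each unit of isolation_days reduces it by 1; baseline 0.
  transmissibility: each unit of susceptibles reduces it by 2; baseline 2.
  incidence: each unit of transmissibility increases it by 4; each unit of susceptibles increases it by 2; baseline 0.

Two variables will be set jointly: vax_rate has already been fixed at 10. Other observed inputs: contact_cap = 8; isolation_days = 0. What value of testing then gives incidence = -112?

testing = -5

With vax_rate held at 10:
Intervening on testing fixes its value directly, overriding its dependence on contact_cap.
Substituting into the exposure equation gives exposure = 4*testing + 26.
So susceptibles = 8*testing + 60.
So transmissibility = -16*testing - 118.
Substituting into the incidence equation gives incidence = -48*testing - 352.
Solve -48*testing - 352 = -112: testing = (-112 + 352) / -48 = -5.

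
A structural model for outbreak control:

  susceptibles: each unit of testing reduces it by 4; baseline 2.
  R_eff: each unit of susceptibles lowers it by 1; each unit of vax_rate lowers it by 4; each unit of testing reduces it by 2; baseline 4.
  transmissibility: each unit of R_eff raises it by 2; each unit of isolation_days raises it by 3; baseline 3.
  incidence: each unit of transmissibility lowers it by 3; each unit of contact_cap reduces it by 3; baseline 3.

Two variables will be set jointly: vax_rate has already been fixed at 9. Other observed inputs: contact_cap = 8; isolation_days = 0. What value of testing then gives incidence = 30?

With vax_rate held at 9:
Substituting into the R_eff equation gives R_eff = 2*testing - 34.
Substituting into the transmissibility equation gives transmissibility = 4*testing - 65.
Substituting into the incidence equation gives incidence = -12*testing + 174.
Solve -12*testing + 174 = 30: testing = (30 - 174) / -12 = 12.

testing = 12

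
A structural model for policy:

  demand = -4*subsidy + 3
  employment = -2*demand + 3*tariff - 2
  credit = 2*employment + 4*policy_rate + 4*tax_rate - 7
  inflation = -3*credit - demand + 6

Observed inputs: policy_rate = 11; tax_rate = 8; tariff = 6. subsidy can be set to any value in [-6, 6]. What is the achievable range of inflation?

Substituting into the employment equation gives employment = 8*subsidy + 10.
Substituting into the credit equation gives credit = 16*subsidy + 89.
Substituting into the inflation equation gives inflation = -44*subsidy - 264.
Linear in subsidy, so extremes are at the endpoints: subsidy = -6 gives inflation = 0; subsidy = 6 gives inflation = -528.

-528 to 0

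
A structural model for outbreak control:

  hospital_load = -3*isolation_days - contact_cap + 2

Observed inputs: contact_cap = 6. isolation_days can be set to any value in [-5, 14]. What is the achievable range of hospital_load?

Substituting into the hospital_load equation gives hospital_load = -3*isolation_days - 4.
Linear in isolation_days, so extremes are at the endpoints: isolation_days = -5 gives hospital_load = 11; isolation_days = 14 gives hospital_load = -46.

-46 to 11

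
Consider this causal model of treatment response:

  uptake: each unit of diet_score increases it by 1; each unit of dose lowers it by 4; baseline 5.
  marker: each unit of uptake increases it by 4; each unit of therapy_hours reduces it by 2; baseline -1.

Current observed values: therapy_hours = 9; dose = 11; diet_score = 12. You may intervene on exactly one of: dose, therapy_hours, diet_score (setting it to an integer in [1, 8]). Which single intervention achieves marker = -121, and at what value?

Intervening on dose: marker = -16*dose + 49. Reaching -121 requires dose = 85/8, not an integer.
Intervening on therapy_hours: with other inputs at their observed values, marker = -2*therapy_hours - 109. Solving for -121 gives therapy_hours = 6, within [1, 8].
Intervening on diet_score: marker = 4*diet_score - 175. Reaching -121 requires diet_score = 27/2, not an integer.

set therapy_hours = 6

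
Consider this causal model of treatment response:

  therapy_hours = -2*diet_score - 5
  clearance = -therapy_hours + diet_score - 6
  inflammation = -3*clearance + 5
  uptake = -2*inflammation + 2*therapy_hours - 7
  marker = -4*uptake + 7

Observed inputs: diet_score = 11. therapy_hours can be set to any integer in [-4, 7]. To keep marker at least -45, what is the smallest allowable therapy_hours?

therapy_hours = 0

Intervening on therapy_hours fixes its value directly, overriding its dependence on diet_score.
Substituting into the clearance equation gives clearance = -therapy_hours + 5.
Substituting into the inflammation equation gives inflammation = 3*therapy_hours - 10.
Substituting into the uptake equation gives uptake = -4*therapy_hours + 13.
Substituting into the marker equation gives marker = 16*therapy_hours - 45.
Require 16*therapy_hours - 45 ≥ -45, so therapy_hours ≥ 0.
The smallest integer in [-4, 7] satisfying this is 0.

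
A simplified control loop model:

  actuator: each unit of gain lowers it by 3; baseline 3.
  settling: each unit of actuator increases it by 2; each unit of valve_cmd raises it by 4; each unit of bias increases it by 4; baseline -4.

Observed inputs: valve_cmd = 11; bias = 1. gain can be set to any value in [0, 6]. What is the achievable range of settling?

Substituting into the settling equation gives settling = -6*gain + 50.
Linear in gain, so extremes are at the endpoints: gain = 0 gives settling = 50; gain = 6 gives settling = 14.

14 to 50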